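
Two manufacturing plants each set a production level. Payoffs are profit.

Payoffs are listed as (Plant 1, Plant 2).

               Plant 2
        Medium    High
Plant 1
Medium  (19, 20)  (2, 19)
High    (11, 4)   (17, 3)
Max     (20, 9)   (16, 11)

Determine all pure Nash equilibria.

none

Plant 1 against Medium: payoffs 19, 11, 20 → best response Max.
Plant 1 against High: payoffs 2, 17, 16 → best response High.
Plant 2 against Medium: payoffs 20, 19 → best response Medium.
Plant 2 against High: payoffs 4, 3 → best response Medium.
Plant 2 against Max: payoffs 9, 11 → best response High.
No profile is a mutual best response for all players.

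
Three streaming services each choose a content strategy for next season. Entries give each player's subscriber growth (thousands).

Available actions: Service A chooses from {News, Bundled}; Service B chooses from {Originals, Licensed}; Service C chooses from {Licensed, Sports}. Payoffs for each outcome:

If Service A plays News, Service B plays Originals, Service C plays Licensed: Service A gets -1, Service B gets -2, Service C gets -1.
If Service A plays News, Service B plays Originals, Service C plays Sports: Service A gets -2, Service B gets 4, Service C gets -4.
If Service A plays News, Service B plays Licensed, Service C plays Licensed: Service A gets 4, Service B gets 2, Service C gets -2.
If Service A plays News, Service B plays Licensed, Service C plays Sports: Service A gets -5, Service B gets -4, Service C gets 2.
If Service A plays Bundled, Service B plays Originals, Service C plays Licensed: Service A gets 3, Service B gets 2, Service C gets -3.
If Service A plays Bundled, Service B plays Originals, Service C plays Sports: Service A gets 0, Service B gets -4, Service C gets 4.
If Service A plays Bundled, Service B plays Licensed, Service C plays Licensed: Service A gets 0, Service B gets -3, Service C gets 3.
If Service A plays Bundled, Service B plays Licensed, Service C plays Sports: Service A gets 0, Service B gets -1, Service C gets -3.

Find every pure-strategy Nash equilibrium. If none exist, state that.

(News, Originals, Licensed): Service A can switch to Bundled (-1 → 3). Not NE.
(News, Originals, Sports): Service A can switch to Bundled (-2 → 0). Not NE.
(News, Licensed, Licensed): Service C can switch to Sports (-2 → 2). Not NE.
(News, Licensed, Sports): Service A can switch to Bundled (-5 → 0). Not NE.
(Bundled, Originals, Licensed): Service C can switch to Sports (-3 → 4). Not NE.
(Bundled, Originals, Sports): Service B can switch to Licensed (-4 → -1). Not NE.
(The remaining 2 profiles each have a profitable deviation by the same check.)

This game has no pure Nash equilibrium.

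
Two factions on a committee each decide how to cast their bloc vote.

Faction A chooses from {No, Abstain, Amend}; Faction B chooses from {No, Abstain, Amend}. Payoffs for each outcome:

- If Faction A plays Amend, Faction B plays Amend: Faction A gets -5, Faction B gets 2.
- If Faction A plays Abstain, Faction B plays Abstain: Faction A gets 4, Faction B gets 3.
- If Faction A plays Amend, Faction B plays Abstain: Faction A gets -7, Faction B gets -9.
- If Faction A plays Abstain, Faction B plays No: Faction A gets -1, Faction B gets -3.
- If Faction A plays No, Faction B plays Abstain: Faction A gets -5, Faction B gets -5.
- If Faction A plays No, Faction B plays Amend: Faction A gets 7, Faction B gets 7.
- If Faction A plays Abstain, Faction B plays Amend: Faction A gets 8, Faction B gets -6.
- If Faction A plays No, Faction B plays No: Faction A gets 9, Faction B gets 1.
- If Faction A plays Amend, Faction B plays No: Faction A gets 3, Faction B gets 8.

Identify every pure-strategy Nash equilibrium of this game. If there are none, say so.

The unique pure-strategy Nash equilibrium is (Abstain, Abstain).

Mark each player's best response to every combination of opponents' strategies; a profile where every player is best-responding is a pure Nash equilibrium.
Faction A against No: payoffs 9, -1, 3 → best response No.
Faction A against Abstain: payoffs -5, 4, -7 → best response Abstain.
Faction A against Amend: payoffs 7, 8, -5 → best response Abstain.
Faction B against No: payoffs 1, -5, 7 → best response Amend.
Faction B against Abstain: payoffs -3, 3, -6 → best response Abstain.
Faction B against Amend: payoffs 8, -9, 2 → best response No.
Mutual best responses: (Abstain, Abstain).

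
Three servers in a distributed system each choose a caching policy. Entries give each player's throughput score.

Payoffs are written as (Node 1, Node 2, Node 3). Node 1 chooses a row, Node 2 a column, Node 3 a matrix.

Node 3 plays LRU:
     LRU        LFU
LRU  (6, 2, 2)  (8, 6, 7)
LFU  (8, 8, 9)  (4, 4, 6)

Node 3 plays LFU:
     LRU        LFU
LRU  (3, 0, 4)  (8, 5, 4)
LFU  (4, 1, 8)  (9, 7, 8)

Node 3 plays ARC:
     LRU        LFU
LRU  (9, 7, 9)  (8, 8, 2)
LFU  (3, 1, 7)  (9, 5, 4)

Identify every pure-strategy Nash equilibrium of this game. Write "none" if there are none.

Pure-strategy Nash equilibria: (LRU, LFU, LRU) and (LFU, LRU, LRU) and (LFU, LFU, LFU)

Node 1 against (LRU, LRU): payoffs 6, 8 → best response LFU.
Node 1 against (LRU, LFU): payoffs 3, 4 → best response LFU.
Node 1 against (LRU, ARC): payoffs 9, 3 → best response LRU.
Node 1 against (LFU, LRU): payoffs 8, 4 → best response LRU.
Node 1 against (LFU, LFU): payoffs 8, 9 → best response LFU.
Node 1 against (LFU, ARC): payoffs 8, 9 → best response LFU.
Node 2 against (LRU, LRU): payoffs 2, 6 → best response LFU.
Node 2 against (LRU, LFU): payoffs 0, 5 → best response LFU.
Node 2 against (LRU, ARC): payoffs 7, 8 → best response LFU.
Node 2 against (LFU, LRU): payoffs 8, 4 → best response LRU.
Node 2 against (LFU, LFU): payoffs 1, 7 → best response LFU.
Node 2 against (LFU, ARC): payoffs 1, 5 → best response LFU.
Node 3 against (LRU, LRU): payoffs 2, 4, 9 → best response ARC.
Node 3 against (LRU, LFU): payoffs 7, 4, 2 → best response LRU.
Node 3 against (LFU, LRU): payoffs 9, 8, 7 → best response LRU.
Node 3 against (LFU, LFU): payoffs 6, 8, 4 → best response LFU.
Mutual best responses: (LRU, LFU, LRU); (LFU, LRU, LRU); (LFU, LFU, LFU).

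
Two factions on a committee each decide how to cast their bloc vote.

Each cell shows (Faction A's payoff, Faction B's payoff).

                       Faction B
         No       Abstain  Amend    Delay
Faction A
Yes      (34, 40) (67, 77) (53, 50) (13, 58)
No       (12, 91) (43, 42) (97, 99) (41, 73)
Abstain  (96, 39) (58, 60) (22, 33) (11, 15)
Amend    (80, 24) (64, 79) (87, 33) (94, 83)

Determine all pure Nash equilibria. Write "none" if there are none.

Faction A against No: payoffs 34, 12, 96, 80 → best response Abstain.
Faction A against Abstain: payoffs 67, 43, 58, 64 → best response Yes.
Faction A against Amend: payoffs 53, 97, 22, 87 → best response No.
Faction A against Delay: payoffs 13, 41, 11, 94 → best response Amend.
Faction B against Yes: payoffs 40, 77, 50, 58 → best response Abstain.
Faction B against No: payoffs 91, 42, 99, 73 → best response Amend.
Faction B against Abstain: payoffs 39, 60, 33, 15 → best response Abstain.
Faction B against Amend: payoffs 24, 79, 33, 83 → best response Delay.
Mutual best responses: (Yes, Abstain); (No, Amend); (Amend, Delay).

The pure Nash equilibria are (Yes, Abstain) and (No, Amend) and (Amend, Delay).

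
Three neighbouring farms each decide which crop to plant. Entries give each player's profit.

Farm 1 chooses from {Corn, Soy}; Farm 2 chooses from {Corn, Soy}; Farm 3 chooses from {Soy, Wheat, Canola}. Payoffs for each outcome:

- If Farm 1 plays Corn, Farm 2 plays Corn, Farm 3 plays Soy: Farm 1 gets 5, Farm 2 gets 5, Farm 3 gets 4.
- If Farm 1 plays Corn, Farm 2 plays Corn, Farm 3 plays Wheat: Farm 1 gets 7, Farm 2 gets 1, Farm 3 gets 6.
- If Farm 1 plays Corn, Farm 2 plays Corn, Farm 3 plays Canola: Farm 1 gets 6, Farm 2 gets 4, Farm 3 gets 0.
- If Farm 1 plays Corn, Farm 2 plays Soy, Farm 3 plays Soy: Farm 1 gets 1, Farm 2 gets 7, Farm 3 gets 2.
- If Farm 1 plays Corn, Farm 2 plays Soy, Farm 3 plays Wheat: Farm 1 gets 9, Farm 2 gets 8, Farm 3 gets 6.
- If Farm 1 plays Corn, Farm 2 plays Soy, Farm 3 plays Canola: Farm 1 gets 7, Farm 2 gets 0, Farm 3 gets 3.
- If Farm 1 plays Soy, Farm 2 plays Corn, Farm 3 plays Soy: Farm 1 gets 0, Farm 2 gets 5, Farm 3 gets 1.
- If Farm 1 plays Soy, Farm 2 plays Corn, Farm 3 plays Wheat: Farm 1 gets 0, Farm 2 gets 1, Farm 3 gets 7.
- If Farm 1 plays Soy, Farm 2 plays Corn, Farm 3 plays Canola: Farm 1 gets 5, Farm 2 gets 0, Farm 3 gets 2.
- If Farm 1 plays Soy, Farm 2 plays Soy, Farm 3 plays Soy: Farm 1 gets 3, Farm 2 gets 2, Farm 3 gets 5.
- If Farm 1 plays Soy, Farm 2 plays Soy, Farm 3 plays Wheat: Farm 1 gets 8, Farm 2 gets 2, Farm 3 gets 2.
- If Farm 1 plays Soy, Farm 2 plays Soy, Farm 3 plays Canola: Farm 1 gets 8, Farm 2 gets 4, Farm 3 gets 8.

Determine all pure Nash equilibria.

Pure-strategy Nash equilibria: (Corn, Soy, Wheat), (Soy, Soy, Canola)

Check each profile: it is a Nash equilibrium iff no player can strictly gain by switching unilaterally.
(Corn, Corn, Soy): Farm 2 can switch to Soy (5 → 7). Not NE.
(Corn, Corn, Wheat): Farm 2 can switch to Soy (1 → 8). Not NE.
(Corn, Corn, Canola): Farm 3 can switch to Soy (0 → 4). Not NE.
(Corn, Soy, Soy): Farm 1 can switch to Soy (1 → 3). Not NE.
(Corn, Soy, Wheat): Farm 1 gets 9, best alternative 8; Farm 2 gets 8, best alternative 1; Farm 3 gets 6, best alternative 3. No profitable deviation — NE.
(Corn, Soy, Canola): Farm 1 can switch to Soy (7 → 8). Not NE.
(Soy, Corn, Soy): Farm 1 can switch to Corn (0 → 5). Not NE.
(Soy, Soy, Canola): Farm 1 gets 8, best alternative 7; Farm 2 gets 4, best alternative 0; Farm 3 gets 8, best alternative 5. No profitable deviation — NE.
(The remaining 4 profiles each have a profitable deviation by the same check.)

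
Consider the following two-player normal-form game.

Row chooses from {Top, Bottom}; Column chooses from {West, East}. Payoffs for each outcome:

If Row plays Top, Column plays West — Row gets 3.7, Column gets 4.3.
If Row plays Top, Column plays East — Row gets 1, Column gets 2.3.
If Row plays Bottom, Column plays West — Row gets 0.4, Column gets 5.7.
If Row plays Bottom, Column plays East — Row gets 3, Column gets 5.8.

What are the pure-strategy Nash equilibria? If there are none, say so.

The pure Nash equilibria are (Top, West), (Bottom, East).

Row against West: payoffs 3.7, 0.4 → best response Top.
Row against East: payoffs 1, 3 → best response Bottom.
Column against Top: payoffs 4.3, 2.3 → best response West.
Column against Bottom: payoffs 5.7, 5.8 → best response East.
Mutual best responses: (Top, West); (Bottom, East).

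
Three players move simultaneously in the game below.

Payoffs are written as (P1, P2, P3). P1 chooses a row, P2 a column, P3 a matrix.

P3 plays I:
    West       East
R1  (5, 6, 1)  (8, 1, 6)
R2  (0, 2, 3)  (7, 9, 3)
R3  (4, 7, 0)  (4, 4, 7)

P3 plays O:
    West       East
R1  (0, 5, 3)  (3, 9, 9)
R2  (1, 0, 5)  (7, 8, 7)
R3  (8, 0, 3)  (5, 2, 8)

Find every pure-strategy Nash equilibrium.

The unique pure-strategy Nash equilibrium is (R2, East, O).

(R1, West, I): P3 can switch to O (1 → 3). Not NE.
(R1, West, O): P1 can switch to R2 (0 → 1). Not NE.
(R1, East, I): P2 can switch to West (1 → 6). Not NE.
(R1, East, O): P1 can switch to R2 (3 → 7). Not NE.
(R2, West, I): P1 can switch to R1 (0 → 5). Not NE.
(R2, West, O): P1 can switch to R3 (1 → 8). Not NE.
(R2, East, O): P1 gets 7, best alternative 5; P2 gets 8, best alternative 0; P3 gets 7, best alternative 3. No profitable deviation — NE.
(The remaining 5 profiles each have a profitable deviation by the same check.)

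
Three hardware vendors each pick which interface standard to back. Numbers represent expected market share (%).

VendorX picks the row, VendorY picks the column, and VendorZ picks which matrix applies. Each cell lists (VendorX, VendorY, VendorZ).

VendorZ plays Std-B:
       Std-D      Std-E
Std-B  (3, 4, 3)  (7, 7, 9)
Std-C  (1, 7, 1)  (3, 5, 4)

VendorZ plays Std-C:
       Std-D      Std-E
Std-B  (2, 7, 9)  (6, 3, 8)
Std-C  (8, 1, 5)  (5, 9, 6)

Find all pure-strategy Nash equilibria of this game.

(Std-B, Std-D, Std-B): VendorY can switch to Std-E (4 → 7). Not NE.
(Std-B, Std-D, Std-C): VendorX can switch to Std-C (2 → 8). Not NE.
(Std-B, Std-E, Std-B): VendorX gets 7, best alternative 3; VendorY gets 7, best alternative 4; VendorZ gets 9, best alternative 8. No profitable deviation — NE.
(Std-B, Std-E, Std-C): VendorY can switch to Std-D (3 → 7). Not NE.
(Std-C, Std-D, Std-B): VendorX can switch to Std-B (1 → 3). Not NE.
(Std-C, Std-D, Std-C): VendorY can switch to Std-E (1 → 9). Not NE.
(Std-C, Std-E, Std-B): VendorX can switch to Std-B (3 → 7). Not NE.
(Std-C, Std-E, Std-C): VendorX can switch to Std-B (5 → 6). Not NE.

(Std-B, Std-E, Std-B)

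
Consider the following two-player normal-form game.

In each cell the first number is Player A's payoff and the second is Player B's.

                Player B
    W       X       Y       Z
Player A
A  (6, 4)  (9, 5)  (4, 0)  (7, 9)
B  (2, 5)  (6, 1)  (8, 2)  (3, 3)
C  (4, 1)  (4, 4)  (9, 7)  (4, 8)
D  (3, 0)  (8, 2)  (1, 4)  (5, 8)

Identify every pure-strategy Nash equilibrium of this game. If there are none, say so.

Player A against W: payoffs 6, 2, 4, 3 → best response A.
Player A against X: payoffs 9, 6, 4, 8 → best response A.
Player A against Y: payoffs 4, 8, 9, 1 → best response C.
Player A against Z: payoffs 7, 3, 4, 5 → best response A.
Player B against A: payoffs 4, 5, 0, 9 → best response Z.
Player B against B: payoffs 5, 1, 2, 3 → best response W.
Player B against C: payoffs 1, 4, 7, 8 → best response Z.
Player B against D: payoffs 0, 2, 4, 8 → best response Z.
Mutual best responses: (A, Z).

Pure NE: (A, Z)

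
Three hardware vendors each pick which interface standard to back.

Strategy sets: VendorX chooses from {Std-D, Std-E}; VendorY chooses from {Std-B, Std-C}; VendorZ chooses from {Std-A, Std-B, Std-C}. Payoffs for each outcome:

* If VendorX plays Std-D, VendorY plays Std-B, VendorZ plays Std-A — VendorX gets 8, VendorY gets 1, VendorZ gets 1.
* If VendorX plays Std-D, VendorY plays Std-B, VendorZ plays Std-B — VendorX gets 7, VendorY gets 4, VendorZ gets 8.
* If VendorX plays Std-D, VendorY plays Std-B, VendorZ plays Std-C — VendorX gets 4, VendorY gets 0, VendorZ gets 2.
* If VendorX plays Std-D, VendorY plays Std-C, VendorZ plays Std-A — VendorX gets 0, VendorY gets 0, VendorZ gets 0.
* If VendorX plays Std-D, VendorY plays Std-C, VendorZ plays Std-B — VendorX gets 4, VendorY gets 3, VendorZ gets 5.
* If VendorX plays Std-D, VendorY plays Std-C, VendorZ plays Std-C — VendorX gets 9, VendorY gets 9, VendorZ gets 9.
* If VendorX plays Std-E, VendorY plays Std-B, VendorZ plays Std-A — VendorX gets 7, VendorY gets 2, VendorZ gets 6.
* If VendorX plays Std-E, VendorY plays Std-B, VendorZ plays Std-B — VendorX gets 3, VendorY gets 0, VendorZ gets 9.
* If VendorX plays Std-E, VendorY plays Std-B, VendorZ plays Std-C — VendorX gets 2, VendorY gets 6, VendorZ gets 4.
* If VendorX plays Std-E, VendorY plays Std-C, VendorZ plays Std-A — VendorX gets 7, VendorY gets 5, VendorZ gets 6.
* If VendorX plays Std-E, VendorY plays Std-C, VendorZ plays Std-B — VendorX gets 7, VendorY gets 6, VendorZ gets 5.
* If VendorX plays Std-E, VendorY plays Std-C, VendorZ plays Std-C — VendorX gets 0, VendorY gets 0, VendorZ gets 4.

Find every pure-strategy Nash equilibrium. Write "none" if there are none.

For each strategy profile, look for a profitable unilateral deviation.
(Std-D, Std-B, Std-A): VendorZ can switch to Std-B (1 → 8). Not NE.
(Std-D, Std-B, Std-B): VendorX gets 7, best alternative 3; VendorY gets 4, best alternative 3; VendorZ gets 8, best alternative 2. No profitable deviation — NE.
(Std-D, Std-B, Std-C): VendorY can switch to Std-C (0 → 9). Not NE.
(Std-D, Std-C, Std-A): VendorX can switch to Std-E (0 → 7). Not NE.
(Std-D, Std-C, Std-B): VendorX can switch to Std-E (4 → 7). Not NE.
(Std-D, Std-C, Std-C): VendorX gets 9, best alternative 0; VendorY gets 9, best alternative 0; VendorZ gets 9, best alternative 5. No profitable deviation — NE.
(Std-E, Std-B, Std-A): VendorX can switch to Std-D (7 → 8). Not NE.
(Std-E, Std-B, Std-B): VendorX can switch to Std-D (3 → 7). Not NE.
(Std-E, Std-B, Std-C): VendorX can switch to Std-D (2 → 4). Not NE.
(Std-E, Std-C, Std-A): VendorX gets 7, best alternative 0; VendorY gets 5, best alternative 2; VendorZ gets 6, best alternative 5. No profitable deviation — NE.
(Std-E, Std-C, Std-B): VendorZ can switch to Std-A (5 → 6). Not NE.
(Std-E, Std-C, Std-C): VendorX can switch to Std-D (0 → 9). Not NE.

(Std-D, Std-B, Std-B) and (Std-D, Std-C, Std-C) and (Std-E, Std-C, Std-A)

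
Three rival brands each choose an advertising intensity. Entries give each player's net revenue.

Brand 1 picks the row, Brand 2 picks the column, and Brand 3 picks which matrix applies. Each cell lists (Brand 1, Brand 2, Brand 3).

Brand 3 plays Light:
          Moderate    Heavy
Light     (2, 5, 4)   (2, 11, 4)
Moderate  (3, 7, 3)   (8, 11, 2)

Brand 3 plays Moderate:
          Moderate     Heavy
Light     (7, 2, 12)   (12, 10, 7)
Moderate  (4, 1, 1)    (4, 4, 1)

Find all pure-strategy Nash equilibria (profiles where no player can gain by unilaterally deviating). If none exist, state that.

Brand 1 against (Moderate, Light): payoffs 2, 3 → best response Moderate.
Brand 1 against (Moderate, Moderate): payoffs 7, 4 → best response Light.
Brand 1 against (Heavy, Light): payoffs 2, 8 → best response Moderate.
Brand 1 against (Heavy, Moderate): payoffs 12, 4 → best response Light.
Brand 2 against (Light, Light): payoffs 5, 11 → best response Heavy.
Brand 2 against (Light, Moderate): payoffs 2, 10 → best response Heavy.
Brand 2 against (Moderate, Light): payoffs 7, 11 → best response Heavy.
Brand 2 against (Moderate, Moderate): payoffs 1, 4 → best response Heavy.
Brand 3 against (Light, Moderate): payoffs 4, 12 → best response Moderate.
Brand 3 against (Light, Heavy): payoffs 4, 7 → best response Moderate.
Brand 3 against (Moderate, Moderate): payoffs 3, 1 → best response Light.
Brand 3 against (Moderate, Heavy): payoffs 2, 1 → best response Light.
Mutual best responses: (Light, Heavy, Moderate); (Moderate, Heavy, Light).

The pure Nash equilibria are (Light, Heavy, Moderate) and (Moderate, Heavy, Light).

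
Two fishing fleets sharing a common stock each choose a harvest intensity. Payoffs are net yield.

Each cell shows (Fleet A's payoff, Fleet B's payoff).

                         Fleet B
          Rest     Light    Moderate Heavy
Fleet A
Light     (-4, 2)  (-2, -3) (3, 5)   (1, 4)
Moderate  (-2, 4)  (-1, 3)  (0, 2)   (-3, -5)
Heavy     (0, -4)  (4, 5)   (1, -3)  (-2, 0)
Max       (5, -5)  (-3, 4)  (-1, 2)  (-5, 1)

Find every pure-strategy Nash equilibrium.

The pure Nash equilibria are (Light, Moderate); (Heavy, Light).

Check each profile: it is a Nash equilibrium iff no player can strictly gain by switching unilaterally.
(Light, Rest): Fleet A can switch to Moderate (-4 → -2). Not NE.
(Light, Light): Fleet A can switch to Moderate (-2 → -1). Not NE.
(Light, Moderate): Fleet A gets 3, best alternative 1; Fleet B gets 5, best alternative 4. No profitable deviation — NE.
(Light, Heavy): Fleet B can switch to Moderate (4 → 5). Not NE.
(Moderate, Rest): Fleet A can switch to Heavy (-2 → 0). Not NE.
(Moderate, Light): Fleet A can switch to Heavy (-1 → 4). Not NE.
(Moderate, Moderate): Fleet A can switch to Light (0 → 3). Not NE.
(Moderate, Heavy): Fleet A can switch to Light (-3 → 1). Not NE.
(Heavy, Rest): Fleet A can switch to Max (0 → 5). Not NE.
(Heavy, Light): Fleet A gets 4, best alternative -1; Fleet B gets 5, best alternative 0. No profitable deviation — NE.
(Heavy, Moderate): Fleet A can switch to Light (1 → 3). Not NE.
(Heavy, Heavy): Fleet A can switch to Light (-2 → 1). Not NE.
(The remaining 4 profiles each have a profitable deviation by the same check.)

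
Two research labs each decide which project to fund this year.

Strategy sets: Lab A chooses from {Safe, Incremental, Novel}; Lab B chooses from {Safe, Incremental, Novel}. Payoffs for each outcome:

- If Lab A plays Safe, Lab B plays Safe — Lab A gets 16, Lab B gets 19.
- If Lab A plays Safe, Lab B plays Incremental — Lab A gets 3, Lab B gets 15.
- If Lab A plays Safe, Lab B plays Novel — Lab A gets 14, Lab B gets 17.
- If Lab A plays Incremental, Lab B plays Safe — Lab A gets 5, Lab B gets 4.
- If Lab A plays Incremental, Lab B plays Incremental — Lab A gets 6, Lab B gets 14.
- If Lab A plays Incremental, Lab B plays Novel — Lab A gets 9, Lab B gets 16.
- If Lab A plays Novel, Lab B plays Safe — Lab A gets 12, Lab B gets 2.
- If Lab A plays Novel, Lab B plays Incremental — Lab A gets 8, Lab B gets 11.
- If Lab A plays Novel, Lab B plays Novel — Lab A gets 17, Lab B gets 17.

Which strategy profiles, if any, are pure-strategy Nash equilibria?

Lab A against Safe: payoffs 16, 5, 12 → best response Safe.
Lab A against Incremental: payoffs 3, 6, 8 → best response Novel.
Lab A against Novel: payoffs 14, 9, 17 → best response Novel.
Lab B against Safe: payoffs 19, 15, 17 → best response Safe.
Lab B against Incremental: payoffs 4, 14, 16 → best response Novel.
Lab B against Novel: payoffs 2, 11, 17 → best response Novel.
Mutual best responses: (Safe, Safe); (Novel, Novel).

Pure-strategy Nash equilibria: (Safe, Safe) and (Novel, Novel)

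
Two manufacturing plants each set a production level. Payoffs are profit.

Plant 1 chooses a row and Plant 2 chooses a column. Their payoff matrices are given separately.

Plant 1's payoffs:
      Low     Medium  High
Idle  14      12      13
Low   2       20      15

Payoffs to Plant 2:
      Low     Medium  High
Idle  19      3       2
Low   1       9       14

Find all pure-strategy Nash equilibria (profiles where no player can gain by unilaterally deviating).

Mark each player's best response to every combination of opponents' strategies; a profile where every player is best-responding is a pure Nash equilibrium.
Plant 1 against Low: payoffs 14, 2 → best response Idle.
Plant 1 against Medium: payoffs 12, 20 → best response Low.
Plant 1 against High: payoffs 13, 15 → best response Low.
Plant 2 against Idle: payoffs 19, 3, 2 → best response Low.
Plant 2 against Low: payoffs 1, 9, 14 → best response High.
Mutual best responses: (Idle, Low); (Low, High).

The pure Nash equilibria are (Idle, Low), (Low, High).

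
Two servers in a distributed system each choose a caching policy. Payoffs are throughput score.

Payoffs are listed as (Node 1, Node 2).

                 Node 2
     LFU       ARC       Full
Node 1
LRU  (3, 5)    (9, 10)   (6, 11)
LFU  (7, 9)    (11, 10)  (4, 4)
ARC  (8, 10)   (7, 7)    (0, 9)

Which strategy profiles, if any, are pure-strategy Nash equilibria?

For each strategy profile, look for a profitable unilateral deviation.
(LRU, LFU): Node 1 can switch to LFU (3 → 7). Not NE.
(LRU, ARC): Node 1 can switch to LFU (9 → 11). Not NE.
(LRU, Full): Node 1 gets 6, best alternative 4; Node 2 gets 11, best alternative 10. No profitable deviation — NE.
(LFU, LFU): Node 1 can switch to ARC (7 → 8). Not NE.
(LFU, ARC): Node 1 gets 11, best alternative 9; Node 2 gets 10, best alternative 9. No profitable deviation — NE.
(LFU, Full): Node 1 can switch to LRU (4 → 6). Not NE.
(ARC, LFU): Node 1 gets 8, best alternative 7; Node 2 gets 10, best alternative 9. No profitable deviation — NE.
(ARC, ARC): Node 1 can switch to LRU (7 → 9). Not NE.
(ARC, Full): Node 1 can switch to LRU (0 → 6). Not NE.

Pure-strategy Nash equilibria: (LRU, Full); (LFU, ARC); (ARC, LFU)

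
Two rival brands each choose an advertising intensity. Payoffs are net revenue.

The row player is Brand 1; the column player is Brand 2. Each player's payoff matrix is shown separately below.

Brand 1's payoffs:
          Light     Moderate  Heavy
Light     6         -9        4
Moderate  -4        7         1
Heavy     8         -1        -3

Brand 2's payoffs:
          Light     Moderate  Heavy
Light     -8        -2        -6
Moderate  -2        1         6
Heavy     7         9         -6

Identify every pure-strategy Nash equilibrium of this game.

No pure-strategy Nash equilibrium.

Mark each player's best response to every combination of opponents' strategies; a profile where every player is best-responding is a pure Nash equilibrium.
Brand 1 against Light: payoffs 6, -4, 8 → best response Heavy.
Brand 1 against Moderate: payoffs -9, 7, -1 → best response Moderate.
Brand 1 against Heavy: payoffs 4, 1, -3 → best response Light.
Brand 2 against Light: payoffs -8, -2, -6 → best response Moderate.
Brand 2 against Moderate: payoffs -2, 1, 6 → best response Heavy.
Brand 2 against Heavy: payoffs 7, 9, -6 → best response Moderate.
No profile is a mutual best response for all players.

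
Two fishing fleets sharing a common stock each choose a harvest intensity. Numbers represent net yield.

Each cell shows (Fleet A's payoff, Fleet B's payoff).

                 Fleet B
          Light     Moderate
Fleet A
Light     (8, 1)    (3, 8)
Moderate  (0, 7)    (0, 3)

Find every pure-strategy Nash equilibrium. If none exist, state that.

Fleet A against Light: payoffs 8, 0 → best response Light.
Fleet A against Moderate: payoffs 3, 0 → best response Light.
Fleet B against Light: payoffs 1, 8 → best response Moderate.
Fleet B against Moderate: payoffs 7, 3 → best response Light.
Mutual best responses: (Light, Moderate).

(Light, Moderate)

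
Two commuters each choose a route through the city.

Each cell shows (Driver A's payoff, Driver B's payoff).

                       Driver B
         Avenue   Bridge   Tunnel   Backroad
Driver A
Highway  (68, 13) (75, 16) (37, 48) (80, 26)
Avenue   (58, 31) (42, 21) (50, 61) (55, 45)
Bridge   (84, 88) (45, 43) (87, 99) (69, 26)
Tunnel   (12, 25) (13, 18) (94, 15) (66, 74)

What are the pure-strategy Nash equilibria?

(Highway, Avenue): Driver A can switch to Bridge (68 → 84). Not NE.
(Highway, Bridge): Driver B can switch to Tunnel (16 → 48). Not NE.
(Highway, Tunnel): Driver A can switch to Avenue (37 → 50). Not NE.
(Highway, Backroad): Driver B can switch to Tunnel (26 → 48). Not NE.
(Avenue, Avenue): Driver A can switch to Highway (58 → 68). Not NE.
(Avenue, Bridge): Driver A can switch to Highway (42 → 75). Not NE.
(Avenue, Tunnel): Driver A can switch to Bridge (50 → 87). Not NE.
(Avenue, Backroad): Driver A can switch to Highway (55 → 80). Not NE.
(Bridge, Avenue): Driver B can switch to Tunnel (88 → 99). Not NE.
(Bridge, Bridge): Driver A can switch to Highway (45 → 75). Not NE.
(Bridge, Tunnel): Driver A can switch to Tunnel (87 → 94). Not NE.
(Bridge, Backroad): Driver A can switch to Highway (69 → 80). Not NE.
(The remaining 4 profiles each have a profitable deviation by the same check.)

There is no pure-strategy Nash equilibrium.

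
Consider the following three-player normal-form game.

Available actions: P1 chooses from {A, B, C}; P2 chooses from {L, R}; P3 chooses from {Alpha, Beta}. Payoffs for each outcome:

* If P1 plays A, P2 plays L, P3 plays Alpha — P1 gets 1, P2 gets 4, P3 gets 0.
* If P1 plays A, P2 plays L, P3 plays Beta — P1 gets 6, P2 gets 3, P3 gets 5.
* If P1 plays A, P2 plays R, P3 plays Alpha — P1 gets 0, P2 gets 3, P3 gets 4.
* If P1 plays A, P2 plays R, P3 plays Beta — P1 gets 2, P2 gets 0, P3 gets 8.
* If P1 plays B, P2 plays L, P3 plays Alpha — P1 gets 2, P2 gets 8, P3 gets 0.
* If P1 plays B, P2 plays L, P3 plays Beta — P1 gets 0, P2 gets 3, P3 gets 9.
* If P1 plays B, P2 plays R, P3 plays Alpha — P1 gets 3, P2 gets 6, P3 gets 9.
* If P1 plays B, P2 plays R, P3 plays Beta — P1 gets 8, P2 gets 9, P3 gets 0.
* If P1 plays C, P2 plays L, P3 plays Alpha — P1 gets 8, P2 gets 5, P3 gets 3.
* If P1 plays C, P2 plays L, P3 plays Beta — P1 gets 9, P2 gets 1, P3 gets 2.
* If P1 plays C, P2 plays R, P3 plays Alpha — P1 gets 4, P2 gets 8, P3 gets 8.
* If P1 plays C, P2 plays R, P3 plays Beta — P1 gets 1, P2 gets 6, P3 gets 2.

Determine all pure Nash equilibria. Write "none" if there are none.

P1 against (L, Alpha): payoffs 1, 2, 8 → best response C.
P1 against (L, Beta): payoffs 6, 0, 9 → best response C.
P1 against (R, Alpha): payoffs 0, 3, 4 → best response C.
P1 against (R, Beta): payoffs 2, 8, 1 → best response B.
P2 against (A, Alpha): payoffs 4, 3 → best response L.
P2 against (A, Beta): payoffs 3, 0 → best response L.
P2 against (B, Alpha): payoffs 8, 6 → best response L.
P2 against (B, Beta): payoffs 3, 9 → best response R.
P2 against (C, Alpha): payoffs 5, 8 → best response R.
P2 against (C, Beta): payoffs 1, 6 → best response R.
P3 against (A, L): payoffs 0, 5 → best response Beta.
P3 against (A, R): payoffs 4, 8 → best response Beta.
P3 against (B, L): payoffs 0, 9 → best response Beta.
P3 against (B, R): payoffs 9, 0 → best response Alpha.
P3 against (C, L): payoffs 3, 2 → best response Alpha.
P3 against (C, R): payoffs 8, 2 → best response Alpha.
Mutual best responses: (C, R, Alpha).

The unique pure-strategy Nash equilibrium is (C, R, Alpha).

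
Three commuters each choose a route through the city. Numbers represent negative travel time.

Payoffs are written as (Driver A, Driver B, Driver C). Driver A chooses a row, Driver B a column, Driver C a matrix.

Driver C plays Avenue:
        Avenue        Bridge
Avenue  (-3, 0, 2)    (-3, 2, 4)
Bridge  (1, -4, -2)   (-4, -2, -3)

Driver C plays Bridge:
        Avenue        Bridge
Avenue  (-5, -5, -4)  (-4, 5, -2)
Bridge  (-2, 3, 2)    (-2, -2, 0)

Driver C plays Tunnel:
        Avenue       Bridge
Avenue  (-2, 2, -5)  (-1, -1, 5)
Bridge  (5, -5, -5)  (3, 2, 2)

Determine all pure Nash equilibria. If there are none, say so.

(Avenue, Avenue, Avenue): Driver A can switch to Bridge (-3 → 1). Not NE.
(Avenue, Avenue, Bridge): Driver A can switch to Bridge (-5 → -2). Not NE.
(Avenue, Avenue, Tunnel): Driver A can switch to Bridge (-2 → 5). Not NE.
(Avenue, Bridge, Avenue): Driver C can switch to Tunnel (4 → 5). Not NE.
(Avenue, Bridge, Bridge): Driver A can switch to Bridge (-4 → -2). Not NE.
(Avenue, Bridge, Tunnel): Driver A can switch to Bridge (-1 → 3). Not NE.
(Bridge, Avenue, Bridge): Driver A gets -2, best alternative -5; Driver B gets 3, best alternative -2; Driver C gets 2, best alternative -2. No profitable deviation — NE.
(Bridge, Bridge, Tunnel): Driver A gets 3, best alternative -1; Driver B gets 2, best alternative -5; Driver C gets 2, best alternative 0. No profitable deviation — NE.
(The remaining 4 profiles each have a profitable deviation by the same check.)

(Bridge, Avenue, Bridge); (Bridge, Bridge, Tunnel)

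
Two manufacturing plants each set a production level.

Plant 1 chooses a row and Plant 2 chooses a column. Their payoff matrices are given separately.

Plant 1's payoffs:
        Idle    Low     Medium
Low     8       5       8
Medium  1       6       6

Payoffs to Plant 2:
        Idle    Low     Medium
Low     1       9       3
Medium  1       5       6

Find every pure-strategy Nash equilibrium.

(Low, Idle): Plant 2 can switch to Low (1 → 9). Not NE.
(Low, Low): Plant 1 can switch to Medium (5 → 6). Not NE.
(Low, Medium): Plant 2 can switch to Low (3 → 9). Not NE.
(Medium, Idle): Plant 1 can switch to Low (1 → 8). Not NE.
(Medium, Low): Plant 2 can switch to Medium (5 → 6). Not NE.
(Medium, Medium): Plant 1 can switch to Low (6 → 8). Not NE.

This game has no pure Nash equilibrium.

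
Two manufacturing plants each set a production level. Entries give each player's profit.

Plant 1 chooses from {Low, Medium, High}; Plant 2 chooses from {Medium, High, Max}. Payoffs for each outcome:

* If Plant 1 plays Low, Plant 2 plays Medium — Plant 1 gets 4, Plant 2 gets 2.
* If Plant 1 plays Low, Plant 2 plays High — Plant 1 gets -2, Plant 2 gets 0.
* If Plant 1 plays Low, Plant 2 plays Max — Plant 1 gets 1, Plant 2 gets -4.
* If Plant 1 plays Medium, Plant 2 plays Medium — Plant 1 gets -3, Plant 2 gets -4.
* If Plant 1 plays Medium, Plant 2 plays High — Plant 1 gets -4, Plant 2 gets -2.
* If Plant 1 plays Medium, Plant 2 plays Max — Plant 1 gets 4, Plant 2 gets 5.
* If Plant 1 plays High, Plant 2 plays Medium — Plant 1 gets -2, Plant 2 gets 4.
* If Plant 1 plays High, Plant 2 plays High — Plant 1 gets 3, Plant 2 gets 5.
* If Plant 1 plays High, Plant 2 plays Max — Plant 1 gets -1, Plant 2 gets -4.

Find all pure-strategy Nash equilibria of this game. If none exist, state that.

(Low, Medium), (Medium, Max), (High, High)

Check each profile: it is a Nash equilibrium iff no player can strictly gain by switching unilaterally.
(Low, Medium): Plant 1 gets 4, best alternative -2; Plant 2 gets 2, best alternative 0. No profitable deviation — NE.
(Low, High): Plant 1 can switch to High (-2 → 3). Not NE.
(Low, Max): Plant 1 can switch to Medium (1 → 4). Not NE.
(Medium, Medium): Plant 1 can switch to Low (-3 → 4). Not NE.
(Medium, High): Plant 1 can switch to Low (-4 → -2). Not NE.
(Medium, Max): Plant 1 gets 4, best alternative 1; Plant 2 gets 5, best alternative -2. No profitable deviation — NE.
(High, Medium): Plant 1 can switch to Low (-2 → 4). Not NE.
(High, High): Plant 1 gets 3, best alternative -2; Plant 2 gets 5, best alternative 4. No profitable deviation — NE.
(High, Max): Plant 1 can switch to Low (-1 → 1). Not NE.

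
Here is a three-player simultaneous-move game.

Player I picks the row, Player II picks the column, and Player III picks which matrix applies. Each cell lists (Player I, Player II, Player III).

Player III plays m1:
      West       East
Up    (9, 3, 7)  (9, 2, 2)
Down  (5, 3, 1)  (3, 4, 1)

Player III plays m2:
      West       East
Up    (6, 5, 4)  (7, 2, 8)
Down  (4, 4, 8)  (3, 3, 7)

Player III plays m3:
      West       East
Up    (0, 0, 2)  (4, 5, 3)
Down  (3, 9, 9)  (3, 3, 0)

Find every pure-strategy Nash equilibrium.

Player I against (West, m1): payoffs 9, 5 → best response Up.
Player I against (West, m2): payoffs 6, 4 → best response Up.
Player I against (West, m3): payoffs 0, 3 → best response Down.
Player I against (East, m1): payoffs 9, 3 → best response Up.
Player I against (East, m2): payoffs 7, 3 → best response Up.
Player I against (East, m3): payoffs 4, 3 → best response Up.
Player II against (Up, m1): payoffs 3, 2 → best response West.
Player II against (Up, m2): payoffs 5, 2 → best response West.
Player II against (Up, m3): payoffs 0, 5 → best response East.
Player II against (Down, m1): payoffs 3, 4 → best response East.
Player II against (Down, m2): payoffs 4, 3 → best response West.
Player II against (Down, m3): payoffs 9, 3 → best response West.
Player III against (Up, West): payoffs 7, 4, 2 → best response m1.
Player III against (Up, East): payoffs 2, 8, 3 → best response m2.
Player III against (Down, West): payoffs 1, 8, 9 → best response m3.
Player III against (Down, East): payoffs 1, 7, 0 → best response m2.
Mutual best responses: (Up, West, m1); (Down, West, m3).

Pure-strategy Nash equilibria: (Up, West, m1), (Down, West, m3)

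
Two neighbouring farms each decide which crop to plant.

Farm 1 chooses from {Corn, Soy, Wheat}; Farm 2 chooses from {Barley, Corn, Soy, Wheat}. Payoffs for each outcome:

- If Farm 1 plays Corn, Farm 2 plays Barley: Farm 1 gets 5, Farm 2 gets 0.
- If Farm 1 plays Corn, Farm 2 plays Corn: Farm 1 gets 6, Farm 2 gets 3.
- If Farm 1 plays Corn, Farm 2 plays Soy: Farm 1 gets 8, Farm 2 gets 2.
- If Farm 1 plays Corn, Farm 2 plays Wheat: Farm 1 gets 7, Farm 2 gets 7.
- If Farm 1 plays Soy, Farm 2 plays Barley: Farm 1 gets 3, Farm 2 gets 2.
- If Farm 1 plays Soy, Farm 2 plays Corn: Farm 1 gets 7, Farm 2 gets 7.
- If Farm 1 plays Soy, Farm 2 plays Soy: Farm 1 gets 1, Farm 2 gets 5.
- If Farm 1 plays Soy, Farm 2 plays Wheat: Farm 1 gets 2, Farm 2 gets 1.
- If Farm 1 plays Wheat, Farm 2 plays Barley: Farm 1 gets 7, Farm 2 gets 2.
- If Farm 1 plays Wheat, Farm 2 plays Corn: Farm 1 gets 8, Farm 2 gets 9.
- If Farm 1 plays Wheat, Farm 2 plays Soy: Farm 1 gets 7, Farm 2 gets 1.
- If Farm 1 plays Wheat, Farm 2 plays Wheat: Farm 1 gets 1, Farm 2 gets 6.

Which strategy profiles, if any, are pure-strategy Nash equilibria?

The pure Nash equilibria are (Corn, Wheat) and (Wheat, Corn).

Farm 1 against Barley: payoffs 5, 3, 7 → best response Wheat.
Farm 1 against Corn: payoffs 6, 7, 8 → best response Wheat.
Farm 1 against Soy: payoffs 8, 1, 7 → best response Corn.
Farm 1 against Wheat: payoffs 7, 2, 1 → best response Corn.
Farm 2 against Corn: payoffs 0, 3, 2, 7 → best response Wheat.
Farm 2 against Soy: payoffs 2, 7, 5, 1 → best response Corn.
Farm 2 against Wheat: payoffs 2, 9, 1, 6 → best response Corn.
Mutual best responses: (Corn, Wheat); (Wheat, Corn).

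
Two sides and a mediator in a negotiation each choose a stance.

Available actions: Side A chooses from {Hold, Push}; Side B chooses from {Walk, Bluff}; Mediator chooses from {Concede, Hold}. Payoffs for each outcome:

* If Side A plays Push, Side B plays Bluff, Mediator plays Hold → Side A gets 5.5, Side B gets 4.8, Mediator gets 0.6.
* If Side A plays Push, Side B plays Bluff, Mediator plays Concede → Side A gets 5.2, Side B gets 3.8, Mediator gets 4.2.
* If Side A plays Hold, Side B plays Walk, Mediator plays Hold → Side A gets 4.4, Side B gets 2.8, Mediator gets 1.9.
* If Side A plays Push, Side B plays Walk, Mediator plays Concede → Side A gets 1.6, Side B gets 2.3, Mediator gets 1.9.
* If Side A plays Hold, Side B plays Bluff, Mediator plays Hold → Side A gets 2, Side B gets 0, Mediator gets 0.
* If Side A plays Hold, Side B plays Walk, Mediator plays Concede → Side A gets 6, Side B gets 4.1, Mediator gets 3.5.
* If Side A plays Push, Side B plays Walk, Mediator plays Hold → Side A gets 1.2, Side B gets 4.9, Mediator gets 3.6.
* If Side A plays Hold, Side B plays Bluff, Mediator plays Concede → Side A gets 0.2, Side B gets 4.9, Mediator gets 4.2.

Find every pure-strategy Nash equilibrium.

(Push, Bluff, Concede)

Mark each player's best response to every combination of opponents' strategies; a profile where every player is best-responding is a pure Nash equilibrium.
Side A against (Walk, Concede): payoffs 6, 1.6 → best response Hold.
Side A against (Walk, Hold): payoffs 4.4, 1.2 → best response Hold.
Side A against (Bluff, Concede): payoffs 0.2, 5.2 → best response Push.
Side A against (Bluff, Hold): payoffs 2, 5.5 → best response Push.
Side B against (Hold, Concede): payoffs 4.1, 4.9 → best response Bluff.
Side B against (Hold, Hold): payoffs 2.8, 0 → best response Walk.
Side B against (Push, Concede): payoffs 2.3, 3.8 → best response Bluff.
Side B against (Push, Hold): payoffs 4.9, 4.8 → best response Walk.
Mediator against (Hold, Walk): payoffs 3.5, 1.9 → best response Concede.
Mediator against (Hold, Bluff): payoffs 4.2, 0 → best response Concede.
Mediator against (Push, Walk): payoffs 1.9, 3.6 → best response Hold.
Mediator against (Push, Bluff): payoffs 4.2, 0.6 → best response Concede.
Mutual best responses: (Push, Bluff, Concede).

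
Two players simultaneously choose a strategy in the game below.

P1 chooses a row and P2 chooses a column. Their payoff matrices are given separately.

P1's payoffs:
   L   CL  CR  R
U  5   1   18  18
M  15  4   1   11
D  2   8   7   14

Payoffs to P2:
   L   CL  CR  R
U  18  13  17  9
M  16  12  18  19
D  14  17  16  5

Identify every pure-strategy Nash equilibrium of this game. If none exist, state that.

P1 against L: payoffs 5, 15, 2 → best response M.
P1 against CL: payoffs 1, 4, 8 → best response D.
P1 against CR: payoffs 18, 1, 7 → best response U.
P1 against R: payoffs 18, 11, 14 → best response U.
P2 against U: payoffs 18, 13, 17, 9 → best response L.
P2 against M: payoffs 16, 12, 18, 19 → best response R.
P2 against D: payoffs 14, 17, 16, 5 → best response CL.
Mutual best responses: (D, CL).

The unique pure-strategy Nash equilibrium is (D, CL).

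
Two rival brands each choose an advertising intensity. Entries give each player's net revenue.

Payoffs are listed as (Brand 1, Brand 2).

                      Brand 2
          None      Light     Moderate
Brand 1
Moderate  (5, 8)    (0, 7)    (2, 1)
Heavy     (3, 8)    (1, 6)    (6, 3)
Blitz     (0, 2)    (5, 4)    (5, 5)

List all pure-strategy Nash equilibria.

Pure NE: (Moderate, None)

(Moderate, None): Brand 1 gets 5, best alternative 3; Brand 2 gets 8, best alternative 7. No profitable deviation — NE.
(Moderate, Light): Brand 1 can switch to Heavy (0 → 1). Not NE.
(Moderate, Moderate): Brand 1 can switch to Heavy (2 → 6). Not NE.
(Heavy, None): Brand 1 can switch to Moderate (3 → 5). Not NE.
(Heavy, Light): Brand 1 can switch to Blitz (1 → 5). Not NE.
(Heavy, Moderate): Brand 2 can switch to None (3 → 8). Not NE.
(Blitz, None): Brand 1 can switch to Moderate (0 → 5). Not NE.
(Blitz, Light): Brand 2 can switch to Moderate (4 → 5). Not NE.
(Blitz, Moderate): Brand 1 can switch to Heavy (5 → 6). Not NE.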